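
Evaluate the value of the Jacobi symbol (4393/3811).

-1

(4393/3811)
  = (582/3811)    [4393 ≡ 582 mod 3811]
  = -(291/3811)    [3811 ≡ 3 mod 8 ⇒ (2/3811) = -1]
  = (3811/291)    [QR: both ≡ 3 mod 4, sign flips]
  = (28/291)    [3811 ≡ 28 mod 291]
  = (7/291)    [291 ≡ 3 mod 8 ⇒ (2/291)^2 = +1]
  = -(291/7)    [QR: both ≡ 3 mod 4, sign flips]
  = -(4/7)    [291 ≡ 4 mod 7]
  = -(1/7)    [7 ≡ 7 mod 8 ⇒ (2/7)^2 = +1]
  = -1    [(1/7) = 1]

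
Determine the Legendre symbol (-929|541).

Reduce the numerator: -929 ≡ 153 (mod 541), so (-929|541) = (153|541).
153 ≡ 1 (mod 4), so quadratic reciprocity gives (153|541) = (541|153). Reduce: 541 ≡ 82 (mod 153). Now have (82|153).
Factor out 2: 82 = 2·41. Since 153 ≡ 1 (mod 8), (2|153) = +1. Now have (41|153).
41 ≡ 1 (mod 4), so quadratic reciprocity gives (41|153) = (153|41). Reduce: 153 ≡ 30 (mod 41). Now have (30|41).
Factor out 2: 30 = 2·15. Since 41 ≡ 1 (mod 8), (2|41) = +1. Now have (15|41).
41 ≡ 1 (mod 4), so quadratic reciprocity gives (15|41) = (41|15). Reduce: 41 ≡ 11 (mod 15). Now have (11|15).
Both 11 ≡ 3 and 15 ≡ 3 (mod 4), so reciprocity gives (11|15) = -(15|11). Reduce: 15 ≡ 4 (mod 11). Now have -(4|11).
Factor out 2: 4 = 2^2. Since 11 ≡ 3 (mod 8), (2|11) = -1, and (2|11)^2 = +1. Now have -(1|11).
(1|11) = 1. Collecting the sign factors: -1.

-1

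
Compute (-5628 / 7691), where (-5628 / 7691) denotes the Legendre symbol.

-1

(-5628 / 7691)
  = (2063 / 7691)    [-5628 ≡ 2063 mod 7691]
  = -(7691 / 2063)    [QR: both ≡ 3 mod 4, sign flips]
  = -(1502 / 2063)    [7691 ≡ 1502 mod 2063]
  = -(751 / 2063)    [2063 ≡ 7 mod 8 ⇒ (2 / 2063) = +1]
  = (2063 / 751)    [QR: both ≡ 3 mod 4, sign flips]
  = (561 / 751)    [2063 ≡ 561 mod 751]
  = (751 / 561)    [QR: 561 ≡ 1 mod 4, sign kept]
  = (190 / 561)    [751 ≡ 190 mod 561]
  = (95 / 561)    [561 ≡ 1 mod 8 ⇒ (2 / 561) = +1]
  = (561 / 95)    [QR: 561 ≡ 1 mod 4, sign kept]
  = (86 / 95)    [561 ≡ 86 mod 95]
  = (43 / 95)    [95 ≡ 7 mod 8 ⇒ (2 / 95) = +1]
  = -(95 / 43)    [QR: both ≡ 3 mod 4, sign flips]
  = -(9 / 43)    [95 ≡ 9 mod 43]
  = -(43 / 9)    [QR: 9 ≡ 1 mod 4, sign kept]
  = -(7 / 9)    [43 ≡ 7 mod 9]
  = -(9 / 7)    [QR: 9 ≡ 1 mod 4, sign kept]
  = -(2 / 7)    [9 ≡ 2 mod 7]
  = -(1 / 7)    [7 ≡ 7 mod 8 ⇒ (2 / 7) = +1]
  = -1    [(1 / 7) = 1]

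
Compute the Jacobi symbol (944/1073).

-1

(944/1073)
  = (59/1073)    [1073 ≡ 1 mod 8 ⇒ (2/1073)^4 = +1]
  = (1073/59)    [QR: 1073 ≡ 1 mod 4, sign kept]
  = (11/59)    [1073 ≡ 11 mod 59]
  = -(59/11)    [QR: both ≡ 3 mod 4, sign flips]
  = -(4/11)    [59 ≡ 4 mod 11]
  = -(1/11)    [11 ≡ 3 mod 8 ⇒ (2/11)^2 = +1]
  = -1    [(1/11) = 1]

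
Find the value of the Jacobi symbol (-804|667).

-1

(-804|667)
  = (530|667)    [-804 ≡ 530 mod 667]
  = -(265|667)    [667 ≡ 3 mod 8 ⇒ (2|667) = -1]
  = -(667|265)    [QR: 265 ≡ 1 mod 4, sign kept]
  = -(137|265)    [667 ≡ 137 mod 265]
  = -(265|137)    [QR: 137 ≡ 1 mod 4, sign kept]
  = -(128|137)    [265 ≡ 128 mod 137]
  = -(1|137)    [137 ≡ 1 mod 8 ⇒ (2|137)^7 = +1]
  = -1    [(1|137) = 1]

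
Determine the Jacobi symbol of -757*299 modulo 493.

1

By multiplicativity, (-757·299|493) = (-757|493)·(299|493).
First factor (-757|493):
Reduce the numerator: -757 ≡ 229 (mod 493), so (-757|493) = (229|493).
229 ≡ 1 (mod 4), so quadratic reciprocity gives (229|493) = (493|229). Reduce: 493 ≡ 35 (mod 229). Now have (35|229).
229 ≡ 1 (mod 4), so quadratic reciprocity gives (35|229) = (229|35). Reduce: 229 ≡ 19 (mod 35). Now have (19|35).
Both 19 ≡ 3 and 35 ≡ 3 (mod 4), so reciprocity gives (19|35) = -(35|19). Reduce: 35 ≡ 16 (mod 19). Now have -(16|19).
Factor out 2: 16 = 2^4. Since 19 ≡ 3 (mod 8), (2|19) = -1, and (2|19)^4 = +1. Now have -(1|19).
(1|19) = 1. Collecting the sign factors: -1.
Second factor (299|493):
493 ≡ 1 (mod 4), so quadratic reciprocity gives (299|493) = (493|299). Reduce: 493 ≡ 194 (mod 299). Now have (194|299).
Factor out 2: 194 = 2·97. Since 299 ≡ 3 (mod 8), (2|299) = -1. Now have -(97|299).
97 ≡ 1 (mod 4), so quadratic reciprocity gives (97|299) = (299|97). Reduce: 299 ≡ 8 (mod 97). Now have -(8|97).
Factor out 2: 8 = 2^3. Since 97 ≡ 1 (mod 8), (2|97) = +1, and (2|97)^3 = +1. Now have -(1|97).
(1|97) = 1. Collecting the sign factors: -1.
Product: (-1)·(-1) = 1.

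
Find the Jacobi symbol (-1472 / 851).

Reduce the numerator: -1472 ≡ 230 (mod 851), so (-1472 / 851) = (230 / 851).
Factor out 2: 230 = 2·115. Since 851 ≡ 3 (mod 8), (2 / 851) = -1. Now have -(115 / 851).
Both 115 ≡ 3 and 851 ≡ 3 (mod 4), so reciprocity gives (115 / 851) = -(851 / 115). Reduce: 851 ≡ 46 (mod 115). Now have (46 / 115).
Factor out 2: 46 = 2·23. Since 115 ≡ 3 (mod 8), (2 / 115) = -1. Now have -(23 / 115).
Both 23 ≡ 3 and 115 ≡ 3 (mod 4), so reciprocity gives (23 / 115) = -(115 / 23). Reduce: 115 ≡ 0 (mod 23). Now have (0 / 23).
The numerator is now 0 with denominator 23 > 1: the symbol is 0.

0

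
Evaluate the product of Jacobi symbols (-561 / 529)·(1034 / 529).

By multiplicativity, (-561·1034 / 529) = (-561 / 529)·(1034 / 529).
First factor (-561 / 529):
Reduce the numerator: -561 ≡ 497 (mod 529), so (-561 / 529) = (497 / 529).
497 ≡ 1 (mod 4), so quadratic reciprocity gives (497 / 529) = (529 / 497). Reduce: 529 ≡ 32 (mod 497). Now have (32 / 497).
Factor out 2: 32 = 2^5. Since 497 ≡ 1 (mod 8), (2 / 497) = +1, and (2 / 497)^5 = +1. Now have (1 / 497).
(1 / 497) = 1. Collecting the sign factors: 1.
Second factor (1034 / 529):
Reduce the numerator: 1034 ≡ 505 (mod 529), so (1034 / 529) = (505 / 529).
505 ≡ 1 (mod 4), so quadratic reciprocity gives (505 / 529) = (529 / 505). Reduce: 529 ≡ 24 (mod 505). Now have (24 / 505).
Factor out 2: 24 = 2^3·3. Since 505 ≡ 1 (mod 8), (2 / 505) = +1, and (2 / 505)^3 = +1. Now have (3 / 505).
505 ≡ 1 (mod 4), so quadratic reciprocity gives (3 / 505) = (505 / 3). Reduce: 505 ≡ 1 (mod 3). Now have (1 / 3).
(1 / 3) = 1. Collecting the sign factors: 1.
Product: (1)·(1) = 1.

1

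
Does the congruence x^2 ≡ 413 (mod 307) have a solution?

no

(413/307)
  = (106/307)    [413 ≡ 106 mod 307]
  = -(53/307)    [307 ≡ 3 mod 8 ⇒ (2/307) = -1]
  = -(307/53)    [QR: 53 ≡ 1 mod 4, sign kept]
  = -(42/53)    [307 ≡ 42 mod 53]
  = (21/53)    [53 ≡ 5 mod 8 ⇒ (2/53) = -1]
  = (53/21)    [QR: 21 ≡ 1 mod 4, sign kept]
  = (11/21)    [53 ≡ 11 mod 21]
  = (21/11)    [QR: 21 ≡ 1 mod 4, sign kept]
  = (10/11)    [21 ≡ 10 mod 11]
  = -(5/11)    [11 ≡ 3 mod 8 ⇒ (2/11) = -1]
  = -(11/5)    [QR: 5 ≡ 1 mod 4, sign kept]
  = -(1/5)    [11 ≡ 1 mod 5]
  = -1    [(1/5) = 1]
The Legendre symbol is -1, so x^2 ≡ 413 (mod 307) has no solution.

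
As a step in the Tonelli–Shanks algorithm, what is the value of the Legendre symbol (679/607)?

1

Reduce the numerator: 679 ≡ 72 (mod 607), so (679/607) = (72/607).
Factor out 2: 72 = 2^3·9. Since 607 ≡ 7 (mod 8), (2/607) = +1, and (2/607)^3 = +1. Now have (9/607).
9 ≡ 1 (mod 4), so quadratic reciprocity gives (9/607) = (607/9). Reduce: 607 ≡ 4 (mod 9). Now have (4/9).
Factor out 2: 4 = 2^2. Since 9 ≡ 1 (mod 8), (2/9) = +1, and (2/9)^2 = +1. Now have (1/9).
(1/9) = 1. Collecting the sign factors: 1.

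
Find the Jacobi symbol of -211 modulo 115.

(-211|115)
  = -(211|115)    [115 ≡ 3 mod 4 ⇒ (-1|115) = -1]
  = -(96|115)    [211 ≡ 96 mod 115]
  = (3|115)    [115 ≡ 3 mod 8 ⇒ (2|115)^5 = -1]
  = -(115|3)    [QR: both ≡ 3 mod 4, sign flips]
  = -(1|3)    [115 ≡ 1 mod 3]
  = -1    [(1|3) = 1]

-1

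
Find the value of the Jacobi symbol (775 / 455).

(775 / 455)
  = (320 / 455)    [775 ≡ 320 mod 455]
  = (5 / 455)    [455 ≡ 7 mod 8 ⇒ (2 / 455)^6 = +1]
  = (455 / 5)    [QR: 5 ≡ 1 mod 4, sign kept]
  = (0 / 5)    [455 ≡ 0 mod 5]
  = 0    [numerator 0, gcd > 1]

0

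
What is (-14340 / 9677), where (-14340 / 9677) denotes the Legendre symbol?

Reduce the numerator: -14340 ≡ 5014 (mod 9677), so (-14340 / 9677) = (5014 / 9677).
Factor out 2: 5014 = 2·2507. Since 9677 ≡ 5 (mod 8), (2 / 9677) = -1. Now have -(2507 / 9677).
9677 ≡ 1 (mod 4), so quadratic reciprocity gives (2507 / 9677) = (9677 / 2507). Reduce: 9677 ≡ 2156 (mod 2507). Now have -(2156 / 2507).
Factor out 2: 2156 = 2^2·539. Since 2507 ≡ 3 (mod 8), (2 / 2507) = -1, and (2 / 2507)^2 = +1. Now have -(539 / 2507).
Both 539 ≡ 3 and 2507 ≡ 3 (mod 4), so reciprocity gives (539 / 2507) = -(2507 / 539). Reduce: 2507 ≡ 351 (mod 539). Now have (351 / 539).
Both 351 ≡ 3 and 539 ≡ 3 (mod 4), so reciprocity gives (351 / 539) = -(539 / 351). Reduce: 539 ≡ 188 (mod 351). Now have -(188 / 351).
Factor out 2: 188 = 2^2·47. Since 351 ≡ 7 (mod 8), (2 / 351) = +1, and (2 / 351)^2 = +1. Now have -(47 / 351).
Both 47 ≡ 3 and 351 ≡ 3 (mod 4), so reciprocity gives (47 / 351) = -(351 / 47). Reduce: 351 ≡ 22 (mod 47). Now have (22 / 47).
Factor out 2: 22 = 2·11. Since 47 ≡ 7 (mod 8), (2 / 47) = +1. Now have (11 / 47).
Both 11 ≡ 3 and 47 ≡ 3 (mod 4), so reciprocity gives (11 / 47) = -(47 / 11). Reduce: 47 ≡ 3 (mod 11). Now have -(3 / 11).
Both 3 ≡ 3 and 11 ≡ 3 (mod 4), so reciprocity gives (3 / 11) = -(11 / 3). Reduce: 11 ≡ 2 (mod 3). Now have (2 / 3).
Factor out 2: 2 = 2. Since 3 ≡ 3 (mod 8), (2 / 3) = -1. Now have -(1 / 3).
(1 / 3) = 1. Collecting the sign factors: -1.

-1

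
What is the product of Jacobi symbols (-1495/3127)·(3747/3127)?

1

By multiplicativity, (-1495·3747/3127) = (-1495/3127)·(3747/3127).
First factor (-1495/3127):
Reduce the numerator: -1495 ≡ 1632 (mod 3127), so (-1495/3127) = (1632/3127).
Factor out 2: 1632 = 2^5·51. Since 3127 ≡ 7 (mod 8), (2/3127) = +1, and (2/3127)^5 = +1. Now have (51/3127).
Both 51 ≡ 3 and 3127 ≡ 3 (mod 4), so reciprocity gives (51/3127) = -(3127/51). Reduce: 3127 ≡ 16 (mod 51). Now have -(16/51).
Factor out 2: 16 = 2^4. Since 51 ≡ 3 (mod 8), (2/51) = -1, and (2/51)^4 = +1. Now have -(1/51).
(1/51) = 1. Collecting the sign factors: -1.
Second factor (3747/3127):
Reduce the numerator: 3747 ≡ 620 (mod 3127), so (3747/3127) = (620/3127).
Factor out 2: 620 = 2^2·155. Since 3127 ≡ 7 (mod 8), (2/3127) = +1, and (2/3127)^2 = +1. Now have (155/3127).
Both 155 ≡ 3 and 3127 ≡ 3 (mod 4), so reciprocity gives (155/3127) = -(3127/155). Reduce: 3127 ≡ 27 (mod 155). Now have -(27/155).
Both 27 ≡ 3 and 155 ≡ 3 (mod 4), so reciprocity gives (27/155) = -(155/27). Reduce: 155 ≡ 20 (mod 27). Now have (20/27).
Factor out 2: 20 = 2^2·5. Since 27 ≡ 3 (mod 8), (2/27) = -1, and (2/27)^2 = +1. Now have (5/27).
5 ≡ 1 (mod 4), so quadratic reciprocity gives (5/27) = (27/5). Reduce: 27 ≡ 2 (mod 5). Now have (2/5).
Factor out 2: 2 = 2. Since 5 ≡ 5 (mod 8), (2/5) = -1. Now have -(1/5).
(1/5) = 1. Collecting the sign factors: -1.
Product: (-1)·(-1) = 1.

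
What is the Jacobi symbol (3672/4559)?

Factor out 2: 3672 = 2^3·459. Since 4559 ≡ 7 (mod 8), (2/4559) = +1, and (2/4559)^3 = +1. Now have (459/4559).
Both 459 ≡ 3 and 4559 ≡ 3 (mod 4), so reciprocity gives (459/4559) = -(4559/459). Reduce: 4559 ≡ 428 (mod 459). Now have -(428/459).
Factor out 2: 428 = 2^2·107. Since 459 ≡ 3 (mod 8), (2/459) = -1, and (2/459)^2 = +1. Now have -(107/459).
Both 107 ≡ 3 and 459 ≡ 3 (mod 4), so reciprocity gives (107/459) = -(459/107). Reduce: 459 ≡ 31 (mod 107). Now have (31/107).
Both 31 ≡ 3 and 107 ≡ 3 (mod 4), so reciprocity gives (31/107) = -(107/31). Reduce: 107 ≡ 14 (mod 31). Now have -(14/31).
Factor out 2: 14 = 2·7. Since 31 ≡ 7 (mod 8), (2/31) = +1. Now have -(7/31).
Both 7 ≡ 3 and 31 ≡ 3 (mod 4), so reciprocity gives (7/31) = -(31/7). Reduce: 31 ≡ 3 (mod 7). Now have (3/7).
Both 3 ≡ 3 and 7 ≡ 3 (mod 4), so reciprocity gives (3/7) = -(7/3). Reduce: 7 ≡ 1 (mod 3). Now have -(1/3).
(1/3) = 1. Collecting the sign factors: -1.

-1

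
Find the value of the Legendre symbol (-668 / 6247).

(-668 / 6247)
  = -(668 / 6247)    [6247 ≡ 3 mod 4 ⇒ (-1 / 6247) = -1]
  = -(167 / 6247)    [6247 ≡ 7 mod 8 ⇒ (2 / 6247)^2 = +1]
  = (6247 / 167)    [QR: both ≡ 3 mod 4, sign flips]
  = (68 / 167)    [6247 ≡ 68 mod 167]
  = (17 / 167)    [167 ≡ 7 mod 8 ⇒ (2 / 167)^2 = +1]
  = (167 / 17)    [QR: 17 ≡ 1 mod 4, sign kept]
  = (14 / 17)    [167 ≡ 14 mod 17]
  = (7 / 17)    [17 ≡ 1 mod 8 ⇒ (2 / 17) = +1]
  = (17 / 7)    [QR: 17 ≡ 1 mod 4, sign kept]
  = (3 / 7)    [17 ≡ 3 mod 7]
  = -(7 / 3)    [QR: both ≡ 3 mod 4, sign flips]
  = -(1 / 3)    [7 ≡ 1 mod 3]
  = -1    [(1 / 3) = 1]

-1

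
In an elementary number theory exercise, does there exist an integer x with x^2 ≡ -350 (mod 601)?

(-350/601)
  = (251/601)    [-350 ≡ 251 mod 601]
  = (601/251)    [QR: 601 ≡ 1 mod 4, sign kept]
  = (99/251)    [601 ≡ 99 mod 251]
  = -(251/99)    [QR: both ≡ 3 mod 4, sign flips]
  = -(53/99)    [251 ≡ 53 mod 99]
  = -(99/53)    [QR: 53 ≡ 1 mod 4, sign kept]
  = -(46/53)    [99 ≡ 46 mod 53]
  = (23/53)    [53 ≡ 5 mod 8 ⇒ (2/53) = -1]
  = (53/23)    [QR: 53 ≡ 1 mod 4, sign kept]
  = (7/23)    [53 ≡ 7 mod 23]
  = -(23/7)    [QR: both ≡ 3 mod 4, sign flips]
  = -(2/7)    [23 ≡ 2 mod 7]
  = -(1/7)    [7 ≡ 7 mod 8 ⇒ (2/7) = +1]
  = -1    [(1/7) = 1]
The Legendre symbol is -1, so x^2 ≡ -350 (mod 601) has no solution.

no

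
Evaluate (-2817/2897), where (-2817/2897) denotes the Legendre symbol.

-1

(-2817/2897)
  = (80/2897)    [-2817 ≡ 80 mod 2897]
  = (5/2897)    [2897 ≡ 1 mod 8 ⇒ (2/2897)^4 = +1]
  = (2897/5)    [QR: 5 ≡ 1 mod 4, sign kept]
  = (2/5)    [2897 ≡ 2 mod 5]
  = -(1/5)    [5 ≡ 5 mod 8 ⇒ (2/5) = -1]
  = -1    [(1/5) = 1]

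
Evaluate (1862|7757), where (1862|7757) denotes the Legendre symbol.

(1862|7757)
  = -(931|7757)    [7757 ≡ 5 mod 8 ⇒ (2|7757) = -1]
  = -(7757|931)    [QR: 7757 ≡ 1 mod 4, sign kept]
  = -(309|931)    [7757 ≡ 309 mod 931]
  = -(931|309)    [QR: 309 ≡ 1 mod 4, sign kept]
  = -(4|309)    [931 ≡ 4 mod 309]
  = -(1|309)    [309 ≡ 5 mod 8 ⇒ (2|309)^2 = +1]
  = -1    [(1|309) = 1]

-1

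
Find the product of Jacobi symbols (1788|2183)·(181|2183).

-1

By multiplicativity, (1788·181|2183) = (1788|2183)·(181|2183).
First factor (1788|2183):
Factor out 2: 1788 = 2^2·447. Since 2183 ≡ 7 (mod 8), (2|2183) = +1, and (2|2183)^2 = +1. Now have (447|2183).
Both 447 ≡ 3 and 2183 ≡ 3 (mod 4), so reciprocity gives (447|2183) = -(2183|447). Reduce: 2183 ≡ 395 (mod 447). Now have -(395|447).
Both 395 ≡ 3 and 447 ≡ 3 (mod 4), so reciprocity gives (395|447) = -(447|395). Reduce: 447 ≡ 52 (mod 395). Now have (52|395).
Factor out 2: 52 = 2^2·13. Since 395 ≡ 3 (mod 8), (2|395) = -1, and (2|395)^2 = +1. Now have (13|395).
13 ≡ 1 (mod 4), so quadratic reciprocity gives (13|395) = (395|13). Reduce: 395 ≡ 5 (mod 13). Now have (5|13).
5 ≡ 1 (mod 4), so quadratic reciprocity gives (5|13) = (13|5). Reduce: 13 ≡ 3 (mod 5). Now have (3|5).
5 ≡ 1 (mod 4), so quadratic reciprocity gives (3|5) = (5|3). Reduce: 5 ≡ 2 (mod 3). Now have (2|3).
Factor out 2: 2 = 2. Since 3 ≡ 3 (mod 8), (2|3) = -1. Now have -(1|3).
(1|3) = 1. Collecting the sign factors: -1.
Second factor (181|2183):
181 ≡ 1 (mod 4), so quadratic reciprocity gives (181|2183) = (2183|181). Reduce: 2183 ≡ 11 (mod 181). Now have (11|181).
181 ≡ 1 (mod 4), so quadratic reciprocity gives (11|181) = (181|11). Reduce: 181 ≡ 5 (mod 11). Now have (5|11).
5 ≡ 1 (mod 4), so quadratic reciprocity gives (5|11) = (11|5). Reduce: 11 ≡ 1 (mod 5). Now have (1|5).
(1|5) = 1. Collecting the sign factors: 1.
Product: (-1)·(1) = -1.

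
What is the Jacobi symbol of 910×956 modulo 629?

1

By multiplicativity, (910·956 / 629) = (910 / 629)·(956 / 629).
First factor (910 / 629):
(910 / 629)
  = (281 / 629)    [910 ≡ 281 mod 629]
  = (629 / 281)    [QR: 281 ≡ 1 mod 4, sign kept]
  = (67 / 281)    [629 ≡ 67 mod 281]
  = (281 / 67)    [QR: 281 ≡ 1 mod 4, sign kept]
  = (13 / 67)    [281 ≡ 13 mod 67]
  = (67 / 13)    [QR: 13 ≡ 1 mod 4, sign kept]
  = (2 / 13)    [67 ≡ 2 mod 13]
  = -(1 / 13)    [13 ≡ 5 mod 8 ⇒ (2 / 13) = -1]
  = -1    [(1 / 13) = 1]
Second factor (956 / 629):
(956 / 629)
  = (327 / 629)    [956 ≡ 327 mod 629]
  = (629 / 327)    [QR: 629 ≡ 1 mod 4, sign kept]
  = (302 / 327)    [629 ≡ 302 mod 327]
  = (151 / 327)    [327 ≡ 7 mod 8 ⇒ (2 / 327) = +1]
  = -(327 / 151)    [QR: both ≡ 3 mod 4, sign flips]
  = -(25 / 151)    [327 ≡ 25 mod 151]
  = -(151 / 25)    [QR: 25 ≡ 1 mod 4, sign kept]
  = -(1 / 25)    [151 ≡ 1 mod 25]
  = -1    [(1 / 25) = 1]
Product: (-1)·(-1) = 1.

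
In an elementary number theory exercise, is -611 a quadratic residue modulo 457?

Reduce the numerator: -611 ≡ 303 (mod 457), so (-611|457) = (303|457).
457 ≡ 1 (mod 4), so quadratic reciprocity gives (303|457) = (457|303). Reduce: 457 ≡ 154 (mod 303). Now have (154|303).
Factor out 2: 154 = 2·77. Since 303 ≡ 7 (mod 8), (2|303) = +1. Now have (77|303).
77 ≡ 1 (mod 4), so quadratic reciprocity gives (77|303) = (303|77). Reduce: 303 ≡ 72 (mod 77). Now have (72|77).
Factor out 2: 72 = 2^3·9. Since 77 ≡ 5 (mod 8), (2|77) = -1, and (2|77)^3 = -1. Now have -(9|77).
9 ≡ 1 (mod 4), so quadratic reciprocity gives (9|77) = (77|9). Reduce: 77 ≡ 5 (mod 9). Now have -(5|9).
5 ≡ 1 (mod 4), so quadratic reciprocity gives (5|9) = (9|5). Reduce: 9 ≡ 4 (mod 5). Now have -(4|5).
Factor out 2: 4 = 2^2. Since 5 ≡ 5 (mod 8), (2|5) = -1, and (2|5)^2 = +1. Now have -(1|5).
(1|5) = 1. Collecting the sign factors: -1.
(-611|457) = -1, and 457 is prime, so -611 is not a quadratic residue mod 457.

no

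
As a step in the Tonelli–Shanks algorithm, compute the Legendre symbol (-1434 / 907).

-1

Reduce the numerator: -1434 ≡ 380 (mod 907), so (-1434 / 907) = (380 / 907).
Factor out 2: 380 = 2^2·95. Since 907 ≡ 3 (mod 8), (2 / 907) = -1, and (2 / 907)^2 = +1. Now have (95 / 907).
Both 95 ≡ 3 and 907 ≡ 3 (mod 4), so reciprocity gives (95 / 907) = -(907 / 95). Reduce: 907 ≡ 52 (mod 95). Now have -(52 / 95).
Factor out 2: 52 = 2^2·13. Since 95 ≡ 7 (mod 8), (2 / 95) = +1, and (2 / 95)^2 = +1. Now have -(13 / 95).
13 ≡ 1 (mod 4), so quadratic reciprocity gives (13 / 95) = (95 / 13). Reduce: 95 ≡ 4 (mod 13). Now have -(4 / 13).
Factor out 2: 4 = 2^2. Since 13 ≡ 5 (mod 8), (2 / 13) = -1, and (2 / 13)^2 = +1. Now have -(1 / 13).
(1 / 13) = 1. Collecting the sign factors: -1.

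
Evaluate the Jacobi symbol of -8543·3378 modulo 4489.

By multiplicativity, (-8543·3378/4489) = (-8543/4489)·(3378/4489).
First factor (-8543/4489):
(-8543/4489)
  = (435/4489)    [-8543 ≡ 435 mod 4489]
  = (4489/435)    [QR: 4489 ≡ 1 mod 4, sign kept]
  = (139/435)    [4489 ≡ 139 mod 435]
  = -(435/139)    [QR: both ≡ 3 mod 4, sign flips]
  = -(18/139)    [435 ≡ 18 mod 139]
  = (9/139)    [139 ≡ 3 mod 8 ⇒ (2/139) = -1]
  = (139/9)    [QR: 9 ≡ 1 mod 4, sign kept]
  = (4/9)    [139 ≡ 4 mod 9]
  = (1/9)    [9 ≡ 1 mod 8 ⇒ (2/9)^2 = +1]
  = 1    [(1/9) = 1]
Second factor (3378/4489):
(3378/4489)
  = (1689/4489)    [4489 ≡ 1 mod 8 ⇒ (2/4489) = +1]
  = (4489/1689)    [QR: 1689 ≡ 1 mod 4, sign kept]
  = (1111/1689)    [4489 ≡ 1111 mod 1689]
  = (1689/1111)    [QR: 1689 ≡ 1 mod 4, sign kept]
  = (578/1111)    [1689 ≡ 578 mod 1111]
  = (289/1111)    [1111 ≡ 7 mod 8 ⇒ (2/1111) = +1]
  = (1111/289)    [QR: 289 ≡ 1 mod 4, sign kept]
  = (244/289)    [1111 ≡ 244 mod 289]
  = (61/289)    [289 ≡ 1 mod 8 ⇒ (2/289)^2 = +1]
  = (289/61)    [QR: 61 ≡ 1 mod 4, sign kept]
  = (45/61)    [289 ≡ 45 mod 61]
  = (61/45)    [QR: 45 ≡ 1 mod 4, sign kept]
  = (16/45)    [61 ≡ 16 mod 45]
  = (1/45)    [45 ≡ 5 mod 8 ⇒ (2/45)^4 = +1]
  = 1    [(1/45) = 1]
Product: (1)·(1) = 1.

1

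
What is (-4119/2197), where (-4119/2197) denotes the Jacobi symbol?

-1

(-4119/2197)
  = (275/2197)    [-4119 ≡ 275 mod 2197]
  = (2197/275)    [QR: 2197 ≡ 1 mod 4, sign kept]
  = (272/275)    [2197 ≡ 272 mod 275]
  = (17/275)    [275 ≡ 3 mod 8 ⇒ (2/275)^4 = +1]
  = (275/17)    [QR: 17 ≡ 1 mod 4, sign kept]
  = (3/17)    [275 ≡ 3 mod 17]
  = (17/3)    [QR: 17 ≡ 1 mod 4, sign kept]
  = (2/3)    [17 ≡ 2 mod 3]
  = -(1/3)    [3 ≡ 3 mod 8 ⇒ (2/3) = -1]
  = -1    [(1/3) = 1]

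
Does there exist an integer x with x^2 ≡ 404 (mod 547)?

Factor out 2: 404 = 2^2·101. Since 547 ≡ 3 (mod 8), (2/547) = -1, and (2/547)^2 = +1. Now have (101/547).
101 ≡ 1 (mod 4), so quadratic reciprocity gives (101/547) = (547/101). Reduce: 547 ≡ 42 (mod 101). Now have (42/101).
Factor out 2: 42 = 2·21. Since 101 ≡ 5 (mod 8), (2/101) = -1. Now have -(21/101).
21 ≡ 1 (mod 4), so quadratic reciprocity gives (21/101) = (101/21). Reduce: 101 ≡ 17 (mod 21). Now have -(17/21).
17 ≡ 1 (mod 4), so quadratic reciprocity gives (17/21) = (21/17). Reduce: 21 ≡ 4 (mod 17). Now have -(4/17).
Factor out 2: 4 = 2^2. Since 17 ≡ 1 (mod 8), (2/17) = +1, and (2/17)^2 = +1. Now have -(1/17).
(1/17) = 1. Collecting the sign factors: -1.
(404/547) = -1, and 547 is prime, so 404 is not a quadratic residue mod 547.

no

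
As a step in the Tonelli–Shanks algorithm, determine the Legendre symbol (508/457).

1

Reduce the numerator: 508 ≡ 51 (mod 457), so (508/457) = (51/457).
457 ≡ 1 (mod 4), so quadratic reciprocity gives (51/457) = (457/51). Reduce: 457 ≡ 49 (mod 51). Now have (49/51).
49 ≡ 1 (mod 4), so quadratic reciprocity gives (49/51) = (51/49). Reduce: 51 ≡ 2 (mod 49). Now have (2/49).
Factor out 2: 2 = 2. Since 49 ≡ 1 (mod 8), (2/49) = +1. Now have (1/49).
(1/49) = 1. Collecting the sign factors: 1.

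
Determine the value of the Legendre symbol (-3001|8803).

-1

(-3001|8803)
  = -(3001|8803)    [8803 ≡ 3 mod 4 ⇒ (-1|8803) = -1]
  = -(8803|3001)    [QR: 3001 ≡ 1 mod 4, sign kept]
  = -(2801|3001)    [8803 ≡ 2801 mod 3001]
  = -(3001|2801)    [QR: 2801 ≡ 1 mod 4, sign kept]
  = -(200|2801)    [3001 ≡ 200 mod 2801]
  = -(25|2801)    [2801 ≡ 1 mod 8 ⇒ (2|2801)^3 = +1]
  = -(2801|25)    [QR: 25 ≡ 1 mod 4, sign kept]
  = -(1|25)    [2801 ≡ 1 mod 25]
  = -1    [(1|25) = 1]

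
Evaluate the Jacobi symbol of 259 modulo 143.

-1

Reduce the numerator: 259 ≡ 116 (mod 143), so (259/143) = (116/143).
Factor out 2: 116 = 2^2·29. Since 143 ≡ 7 (mod 8), (2/143) = +1, and (2/143)^2 = +1. Now have (29/143).
29 ≡ 1 (mod 4), so quadratic reciprocity gives (29/143) = (143/29). Reduce: 143 ≡ 27 (mod 29). Now have (27/29).
29 ≡ 1 (mod 4), so quadratic reciprocity gives (27/29) = (29/27). Reduce: 29 ≡ 2 (mod 27). Now have (2/27).
Factor out 2: 2 = 2. Since 27 ≡ 3 (mod 8), (2/27) = -1. Now have -(1/27).
(1/27) = 1. Collecting the sign factors: -1.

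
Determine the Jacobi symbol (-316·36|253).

By multiplicativity, (-316·36|253) = (-316|253)·(36|253).
First factor (-316|253):
(-316|253)
  = (190|253)    [-316 ≡ 190 mod 253]
  = -(95|253)    [253 ≡ 5 mod 8 ⇒ (2|253) = -1]
  = -(253|95)    [QR: 253 ≡ 1 mod 4, sign kept]
  = -(63|95)    [253 ≡ 63 mod 95]
  = (95|63)    [QR: both ≡ 3 mod 4, sign flips]
  = (32|63)    [95 ≡ 32 mod 63]
  = (1|63)    [63 ≡ 7 mod 8 ⇒ (2|63)^5 = +1]
  = 1    [(1|63) = 1]
Second factor (36|253):
(36|253)
  = (9|253)    [253 ≡ 5 mod 8 ⇒ (2|253)^2 = +1]
  = (253|9)    [QR: 9 ≡ 1 mod 4, sign kept]
  = (1|9)    [253 ≡ 1 mod 9]
  = 1    [(1|9) = 1]
Product: (1)·(1) = 1.

1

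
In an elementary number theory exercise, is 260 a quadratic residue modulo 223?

yes

(260|223)
  = (37|223)    [260 ≡ 37 mod 223]
  = (223|37)    [QR: 37 ≡ 1 mod 4, sign kept]
  = (1|37)    [223 ≡ 1 mod 37]
  = 1    [(1|37) = 1]
(260|223) = 1, and 223 is prime, so 260 is a quadratic residue mod 223.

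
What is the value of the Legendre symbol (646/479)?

1

(646/479)
  = (167/479)    [646 ≡ 167 mod 479]
  = -(479/167)    [QR: both ≡ 3 mod 4, sign flips]
  = -(145/167)    [479 ≡ 145 mod 167]
  = -(167/145)    [QR: 145 ≡ 1 mod 4, sign kept]
  = -(22/145)    [167 ≡ 22 mod 145]
  = -(11/145)    [145 ≡ 1 mod 8 ⇒ (2/145) = +1]
  = -(145/11)    [QR: 145 ≡ 1 mod 4, sign kept]
  = -(2/11)    [145 ≡ 2 mod 11]
  = (1/11)    [11 ≡ 3 mod 8 ⇒ (2/11) = -1]
  = 1    [(1/11) = 1]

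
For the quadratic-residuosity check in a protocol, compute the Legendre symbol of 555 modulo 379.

-1

(555|379)
  = (176|379)    [555 ≡ 176 mod 379]
  = (11|379)    [379 ≡ 3 mod 8 ⇒ (2|379)^4 = +1]
  = -(379|11)    [QR: both ≡ 3 mod 4, sign flips]
  = -(5|11)    [379 ≡ 5 mod 11]
  = -(11|5)    [QR: 5 ≡ 1 mod 4, sign kept]
  = -(1|5)    [11 ≡ 1 mod 5]
  = -1    [(1|5) = 1]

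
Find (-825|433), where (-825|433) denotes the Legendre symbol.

1

Pull out -1: (-825|433) = (-1|433)·(825|433). Since 433 ≡ 1 (mod 4), (-1|433) = +1. Now have (825|433).
Reduce the numerator: 825 ≡ 392 (mod 433), so (825|433) = (392|433).
Factor out 2: 392 = 2^3·49. Since 433 ≡ 1 (mod 8), (2|433) = +1, and (2|433)^3 = +1. Now have (49|433).
49 ≡ 1 (mod 4), so quadratic reciprocity gives (49|433) = (433|49). Reduce: 433 ≡ 41 (mod 49). Now have (41|49).
41 ≡ 1 (mod 4), so quadratic reciprocity gives (41|49) = (49|41). Reduce: 49 ≡ 8 (mod 41). Now have (8|41).
Factor out 2: 8 = 2^3. Since 41 ≡ 1 (mod 8), (2|41) = +1, and (2|41)^3 = +1. Now have (1|41).
(1|41) = 1. Collecting the sign factors: 1.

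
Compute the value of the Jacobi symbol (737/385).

(737/385)
  = (352/385)    [737 ≡ 352 mod 385]
  = (11/385)    [385 ≡ 1 mod 8 ⇒ (2/385)^5 = +1]
  = (385/11)    [QR: 385 ≡ 1 mod 4, sign kept]
  = (0/11)    [385 ≡ 0 mod 11]
  = 0    [numerator 0, gcd > 1]

0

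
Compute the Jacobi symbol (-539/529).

1

(-539/529)
  = (519/529)    [-539 ≡ 519 mod 529]
  = (529/519)    [QR: 529 ≡ 1 mod 4, sign kept]
  = (10/519)    [529 ≡ 10 mod 519]
  = (5/519)    [519 ≡ 7 mod 8 ⇒ (2/519) = +1]
  = (519/5)    [QR: 5 ≡ 1 mod 4, sign kept]
  = (4/5)    [519 ≡ 4 mod 5]
  = (1/5)    [5 ≡ 5 mod 8 ⇒ (2/5)^2 = +1]
  = 1    [(1/5) = 1]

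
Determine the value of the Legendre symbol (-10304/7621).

-1

Reduce the numerator: -10304 ≡ 4938 (mod 7621), so (-10304/7621) = (4938/7621).
Factor out 2: 4938 = 2·2469. Since 7621 ≡ 5 (mod 8), (2/7621) = -1. Now have -(2469/7621).
2469 ≡ 1 (mod 4), so quadratic reciprocity gives (2469/7621) = (7621/2469). Reduce: 7621 ≡ 214 (mod 2469). Now have -(214/2469).
Factor out 2: 214 = 2·107. Since 2469 ≡ 5 (mod 8), (2/2469) = -1. Now have (107/2469).
2469 ≡ 1 (mod 4), so quadratic reciprocity gives (107/2469) = (2469/107). Reduce: 2469 ≡ 8 (mod 107). Now have (8/107).
Factor out 2: 8 = 2^3. Since 107 ≡ 3 (mod 8), (2/107) = -1, and (2/107)^3 = -1. Now have -(1/107).
(1/107) = 1. Collecting the sign factors: -1.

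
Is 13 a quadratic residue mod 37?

(13|37)
  = (37|13)    [QR: 13 ≡ 1 mod 4, sign kept]
  = (11|13)    [37 ≡ 11 mod 13]
  = (13|11)    [QR: 13 ≡ 1 mod 4, sign kept]
  = (2|11)    [13 ≡ 2 mod 11]
  = -(1|11)    [11 ≡ 3 mod 8 ⇒ (2|11) = -1]
  = -1    [(1|11) = 1]
The Legendre symbol is -1, so x^2 ≡ 13 (mod 37) has no solution.

no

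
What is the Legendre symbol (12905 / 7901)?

1

Reduce the numerator: 12905 ≡ 5004 (mod 7901), so (12905 / 7901) = (5004 / 7901).
Factor out 2: 5004 = 2^2·1251. Since 7901 ≡ 5 (mod 8), (2 / 7901) = -1, and (2 / 7901)^2 = +1. Now have (1251 / 7901).
7901 ≡ 1 (mod 4), so quadratic reciprocity gives (1251 / 7901) = (7901 / 1251). Reduce: 7901 ≡ 395 (mod 1251). Now have (395 / 1251).
Both 395 ≡ 3 and 1251 ≡ 3 (mod 4), so reciprocity gives (395 / 1251) = -(1251 / 395). Reduce: 1251 ≡ 66 (mod 395). Now have -(66 / 395).
Factor out 2: 66 = 2·33. Since 395 ≡ 3 (mod 8), (2 / 395) = -1. Now have (33 / 395).
33 ≡ 1 (mod 4), so quadratic reciprocity gives (33 / 395) = (395 / 33). Reduce: 395 ≡ 32 (mod 33). Now have (32 / 33).
Factor out 2: 32 = 2^5. Since 33 ≡ 1 (mod 8), (2 / 33) = +1, and (2 / 33)^5 = +1. Now have (1 / 33).
(1 / 33) = 1. Collecting the sign factors: 1.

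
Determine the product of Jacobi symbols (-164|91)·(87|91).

1

By multiplicativity, (-164·87|91) = (-164|91)·(87|91).
First factor (-164|91):
Reduce the numerator: -164 ≡ 18 (mod 91), so (-164|91) = (18|91).
Factor out 2: 18 = 2·9. Since 91 ≡ 3 (mod 8), (2|91) = -1. Now have -(9|91).
9 ≡ 1 (mod 4), so quadratic reciprocity gives (9|91) = (91|9). Reduce: 91 ≡ 1 (mod 9). Now have -(1|9).
(1|9) = 1. Collecting the sign factors: -1.
Second factor (87|91):
Both 87 ≡ 3 and 91 ≡ 3 (mod 4), so reciprocity gives (87|91) = -(91|87). Reduce: 91 ≡ 4 (mod 87). Now have -(4|87).
Factor out 2: 4 = 2^2. Since 87 ≡ 7 (mod 8), (2|87) = +1, and (2|87)^2 = +1. Now have -(1|87).
(1|87) = 1. Collecting the sign factors: -1.
Product: (-1)·(-1) = 1.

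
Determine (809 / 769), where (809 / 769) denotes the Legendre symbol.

Reduce the numerator: 809 ≡ 40 (mod 769), so (809 / 769) = (40 / 769).
Factor out 2: 40 = 2^3·5. Since 769 ≡ 1 (mod 8), (2 / 769) = +1, and (2 / 769)^3 = +1. Now have (5 / 769).
5 ≡ 1 (mod 4), so quadratic reciprocity gives (5 / 769) = (769 / 5). Reduce: 769 ≡ 4 (mod 5). Now have (4 / 5).
Factor out 2: 4 = 2^2. Since 5 ≡ 5 (mod 8), (2 / 5) = -1, and (2 / 5)^2 = +1. Now have (1 / 5).
(1 / 5) = 1. Collecting the sign factors: 1.

1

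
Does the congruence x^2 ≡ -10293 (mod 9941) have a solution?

(-10293/9941)
  = (10293/9941)    [9941 ≡ 1 mod 4 ⇒ (-1/9941) = +1]
  = (352/9941)    [10293 ≡ 352 mod 9941]
  = -(11/9941)    [9941 ≡ 5 mod 8 ⇒ (2/9941)^5 = -1]
  = -(9941/11)    [QR: 9941 ≡ 1 mod 4, sign kept]
  = -(8/11)    [9941 ≡ 8 mod 11]
  = (1/11)    [11 ≡ 3 mod 8 ⇒ (2/11)^3 = -1]
  = 1    [(1/11) = 1]
(-10293/9941) = 1, and 9941 is prime, so -10293 is a quadratic residue mod 9941.

yes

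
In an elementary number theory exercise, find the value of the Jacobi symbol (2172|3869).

1

(2172|3869)
  = (543|3869)    [3869 ≡ 5 mod 8 ⇒ (2|3869)^2 = +1]
  = (3869|543)    [QR: 3869 ≡ 1 mod 4, sign kept]
  = (68|543)    [3869 ≡ 68 mod 543]
  = (17|543)    [543 ≡ 7 mod 8 ⇒ (2|543)^2 = +1]
  = (543|17)    [QR: 17 ≡ 1 mod 4, sign kept]
  = (16|17)    [543 ≡ 16 mod 17]
  = (1|17)    [17 ≡ 1 mod 8 ⇒ (2|17)^4 = +1]
  = 1    [(1|17) = 1]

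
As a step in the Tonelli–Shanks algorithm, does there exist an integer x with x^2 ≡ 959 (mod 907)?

yes

(959/907)
  = (52/907)    [959 ≡ 52 mod 907]
  = (13/907)    [907 ≡ 3 mod 8 ⇒ (2/907)^2 = +1]
  = (907/13)    [QR: 13 ≡ 1 mod 4, sign kept]
  = (10/13)    [907 ≡ 10 mod 13]
  = -(5/13)    [13 ≡ 5 mod 8 ⇒ (2/13) = -1]
  = -(13/5)    [QR: 5 ≡ 1 mod 4, sign kept]
  = -(3/5)    [13 ≡ 3 mod 5]
  = -(5/3)    [QR: 5 ≡ 1 mod 4, sign kept]
  = -(2/3)    [5 ≡ 2 mod 3]
  = (1/3)    [3 ≡ 3 mod 8 ⇒ (2/3) = -1]
  = 1    [(1/3) = 1]
(959/907) = 1, and 907 is prime, so 959 is a quadratic residue mod 907.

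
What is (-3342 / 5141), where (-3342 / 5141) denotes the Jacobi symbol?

Reduce the numerator: -3342 ≡ 1799 (mod 5141), so (-3342 / 5141) = (1799 / 5141).
5141 ≡ 1 (mod 4), so quadratic reciprocity gives (1799 / 5141) = (5141 / 1799). Reduce: 5141 ≡ 1543 (mod 1799). Now have (1543 / 1799).
Both 1543 ≡ 3 and 1799 ≡ 3 (mod 4), so reciprocity gives (1543 / 1799) = -(1799 / 1543). Reduce: 1799 ≡ 256 (mod 1543). Now have -(256 / 1543).
Factor out 2: 256 = 2^8. Since 1543 ≡ 7 (mod 8), (2 / 1543) = +1, and (2 / 1543)^8 = +1. Now have -(1 / 1543).
(1 / 1543) = 1. Collecting the sign factors: -1.

-1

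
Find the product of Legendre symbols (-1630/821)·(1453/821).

By multiplicativity, (-1630·1453/821) = (-1630/821)·(1453/821).
First factor (-1630/821):
(-1630/821)
  = (12/821)    [-1630 ≡ 12 mod 821]
  = (3/821)    [821 ≡ 5 mod 8 ⇒ (2/821)^2 = +1]
  = (821/3)    [QR: 821 ≡ 1 mod 4, sign kept]
  = (2/3)    [821 ≡ 2 mod 3]
  = -(1/3)    [3 ≡ 3 mod 8 ⇒ (2/3) = -1]
  = -1    [(1/3) = 1]
Second factor (1453/821):
(1453/821)
  = (632/821)    [1453 ≡ 632 mod 821]
  = -(79/821)    [821 ≡ 5 mod 8 ⇒ (2/821)^3 = -1]
  = -(821/79)    [QR: 821 ≡ 1 mod 4, sign kept]
  = -(31/79)    [821 ≡ 31 mod 79]
  = (79/31)    [QR: both ≡ 3 mod 4, sign flips]
  = (17/31)    [79 ≡ 17 mod 31]
  = (31/17)    [QR: 17 ≡ 1 mod 4, sign kept]
  = (14/17)    [31 ≡ 14 mod 17]
  = (7/17)    [17 ≡ 1 mod 8 ⇒ (2/17) = +1]
  = (17/7)    [QR: 17 ≡ 1 mod 4, sign kept]
  = (3/7)    [17 ≡ 3 mod 7]
  = -(7/3)    [QR: both ≡ 3 mod 4, sign flips]
  = -(1/3)    [7 ≡ 1 mod 3]
  = -1    [(1/3) = 1]
Product: (-1)·(-1) = 1.

1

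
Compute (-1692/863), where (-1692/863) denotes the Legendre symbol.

Reduce the numerator: -1692 ≡ 34 (mod 863), so (-1692/863) = (34/863).
Factor out 2: 34 = 2·17. Since 863 ≡ 7 (mod 8), (2/863) = +1. Now have (17/863).
17 ≡ 1 (mod 4), so quadratic reciprocity gives (17/863) = (863/17). Reduce: 863 ≡ 13 (mod 17). Now have (13/17).
13 ≡ 1 (mod 4), so quadratic reciprocity gives (13/17) = (17/13). Reduce: 17 ≡ 4 (mod 13). Now have (4/13).
Factor out 2: 4 = 2^2. Since 13 ≡ 5 (mod 8), (2/13) = -1, and (2/13)^2 = +1. Now have (1/13).
(1/13) = 1. Collecting the sign factors: 1.

1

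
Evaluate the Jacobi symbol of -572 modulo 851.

Reduce the numerator: -572 ≡ 279 (mod 851), so (-572|851) = (279|851).
Both 279 ≡ 3 and 851 ≡ 3 (mod 4), so reciprocity gives (279|851) = -(851|279). Reduce: 851 ≡ 14 (mod 279). Now have -(14|279).
Factor out 2: 14 = 2·7. Since 279 ≡ 7 (mod 8), (2|279) = +1. Now have -(7|279).
Both 7 ≡ 3 and 279 ≡ 3 (mod 4), so reciprocity gives (7|279) = -(279|7). Reduce: 279 ≡ 6 (mod 7). Now have (6|7).
Factor out 2: 6 = 2·3. Since 7 ≡ 7 (mod 8), (2|7) = +1. Now have (3|7).
Both 3 ≡ 3 and 7 ≡ 3 (mod 4), so reciprocity gives (3|7) = -(7|3). Reduce: 7 ≡ 1 (mod 3). Now have -(1|3).
(1|3) = 1. Collecting the sign factors: -1.

-1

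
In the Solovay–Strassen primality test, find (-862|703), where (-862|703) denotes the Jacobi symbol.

Pull out -1: (-862|703) = (-1|703)·(862|703). Since 703 ≡ 3 (mod 4), (-1|703) = -1. Now have -(862|703).
Reduce the numerator: 862 ≡ 159 (mod 703), so (862|703) = (159|703).
Both 159 ≡ 3 and 703 ≡ 3 (mod 4), so reciprocity gives (159|703) = -(703|159). Reduce: 703 ≡ 67 (mod 159). Now have (67|159).
Both 67 ≡ 3 and 159 ≡ 3 (mod 4), so reciprocity gives (67|159) = -(159|67). Reduce: 159 ≡ 25 (mod 67). Now have -(25|67).
25 ≡ 1 (mod 4), so quadratic reciprocity gives (25|67) = (67|25). Reduce: 67 ≡ 17 (mod 25). Now have -(17|25).
17 ≡ 1 (mod 4), so quadratic reciprocity gives (17|25) = (25|17). Reduce: 25 ≡ 8 (mod 17). Now have -(8|17).
Factor out 2: 8 = 2^3. Since 17 ≡ 1 (mod 8), (2|17) = +1, and (2|17)^3 = +1. Now have -(1|17).
(1|17) = 1. Collecting the sign factors: -1.

-1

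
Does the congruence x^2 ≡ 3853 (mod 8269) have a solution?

yes

(3853/8269)
  = (8269/3853)    [QR: 3853 ≡ 1 mod 4, sign kept]
  = (563/3853)    [8269 ≡ 563 mod 3853]
  = (3853/563)    [QR: 3853 ≡ 1 mod 4, sign kept]
  = (475/563)    [3853 ≡ 475 mod 563]
  = -(563/475)    [QR: both ≡ 3 mod 4, sign flips]
  = -(88/475)    [563 ≡ 88 mod 475]
  = (11/475)    [475 ≡ 3 mod 8 ⇒ (2/475)^3 = -1]
  = -(475/11)    [QR: both ≡ 3 mod 4, sign flips]
  = -(2/11)    [475 ≡ 2 mod 11]
  = (1/11)    [11 ≡ 3 mod 8 ⇒ (2/11) = -1]
  = 1    [(1/11) = 1]
(3853/8269) = 1, and 8269 is prime, so 3853 is a quadratic residue mod 8269.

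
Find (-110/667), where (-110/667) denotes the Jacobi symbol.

Pull out -1: (-110/667) = (-1/667)·(110/667). Since 667 ≡ 3 (mod 4), (-1/667) = -1. Now have -(110/667).
Factor out 2: 110 = 2·55. Since 667 ≡ 3 (mod 8), (2/667) = -1. Now have (55/667).
Both 55 ≡ 3 and 667 ≡ 3 (mod 4), so reciprocity gives (55/667) = -(667/55). Reduce: 667 ≡ 7 (mod 55). Now have -(7/55).
Both 7 ≡ 3 and 55 ≡ 3 (mod 4), so reciprocity gives (7/55) = -(55/7). Reduce: 55 ≡ 6 (mod 7). Now have (6/7).
Factor out 2: 6 = 2·3. Since 7 ≡ 7 (mod 8), (2/7) = +1. Now have (3/7).
Both 3 ≡ 3 and 7 ≡ 3 (mod 4), so reciprocity gives (3/7) = -(7/3). Reduce: 7 ≡ 1 (mod 3). Now have -(1/3).
(1/3) = 1. Collecting the sign factors: -1.

-1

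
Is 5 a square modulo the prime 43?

no

(5/43)
  = (43/5)    [QR: 5 ≡ 1 mod 4, sign kept]
  = (3/5)    [43 ≡ 3 mod 5]
  = (5/3)    [QR: 5 ≡ 1 mod 4, sign kept]
  = (2/3)    [5 ≡ 2 mod 3]
  = -(1/3)    [3 ≡ 3 mod 8 ⇒ (2/3) = -1]
  = -1    [(1/3) = 1]
The Legendre symbol is -1, so x^2 ≡ 5 (mod 43) has no solution.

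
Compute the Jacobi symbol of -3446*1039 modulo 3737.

By multiplicativity, (-3446·1039|3737) = (-3446|3737)·(1039|3737).
First factor (-3446|3737):
Reduce the numerator: -3446 ≡ 291 (mod 3737), so (-3446|3737) = (291|3737).
3737 ≡ 1 (mod 4), so quadratic reciprocity gives (291|3737) = (3737|291). Reduce: 3737 ≡ 245 (mod 291). Now have (245|291).
245 ≡ 1 (mod 4), so quadratic reciprocity gives (245|291) = (291|245). Reduce: 291 ≡ 46 (mod 245). Now have (46|245).
Factor out 2: 46 = 2·23. Since 245 ≡ 5 (mod 8), (2|245) = -1. Now have -(23|245).
245 ≡ 1 (mod 4), so quadratic reciprocity gives (23|245) = (245|23). Reduce: 245 ≡ 15 (mod 23). Now have -(15|23).
Both 15 ≡ 3 and 23 ≡ 3 (mod 4), so reciprocity gives (15|23) = -(23|15). Reduce: 23 ≡ 8 (mod 15). Now have (8|15).
Factor out 2: 8 = 2^3. Since 15 ≡ 7 (mod 8), (2|15) = +1, and (2|15)^3 = +1. Now have (1|15).
(1|15) = 1. Collecting the sign factors: 1.
Second factor (1039|3737):
3737 ≡ 1 (mod 4), so quadratic reciprocity gives (1039|3737) = (3737|1039). Reduce: 3737 ≡ 620 (mod 1039). Now have (620|1039).
Factor out 2: 620 = 2^2·155. Since 1039 ≡ 7 (mod 8), (2|1039) = +1, and (2|1039)^2 = +1. Now have (155|1039).
Both 155 ≡ 3 and 1039 ≡ 3 (mod 4), so reciprocity gives (155|1039) = -(1039|155). Reduce: 1039 ≡ 109 (mod 155). Now have -(109|155).
109 ≡ 1 (mod 4), so quadratic reciprocity gives (109|155) = (155|109). Reduce: 155 ≡ 46 (mod 109). Now have -(46|109).
Factor out 2: 46 = 2·23. Since 109 ≡ 5 (mod 8), (2|109) = -1. Now have (23|109).
109 ≡ 1 (mod 4), so quadratic reciprocity gives (23|109) = (109|23). Reduce: 109 ≡ 17 (mod 23). Now have (17|23).
17 ≡ 1 (mod 4), so quadratic reciprocity gives (17|23) = (23|17). Reduce: 23 ≡ 6 (mod 17). Now have (6|17).
Factor out 2: 6 = 2·3. Since 17 ≡ 1 (mod 8), (2|17) = +1. Now have (3|17).
17 ≡ 1 (mod 4), so quadratic reciprocity gives (3|17) = (17|3). Reduce: 17 ≡ 2 (mod 3). Now have (2|3).
Factor out 2: 2 = 2. Since 3 ≡ 3 (mod 8), (2|3) = -1. Now have -(1|3).
(1|3) = 1. Collecting the sign factors: -1.
Product: (1)·(-1) = -1.

-1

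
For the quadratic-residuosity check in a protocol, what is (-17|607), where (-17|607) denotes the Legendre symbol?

1

(-17|607)
  = -(17|607)    [607 ≡ 3 mod 4 ⇒ (-1|607) = -1]
  = -(607|17)    [QR: 17 ≡ 1 mod 4, sign kept]
  = -(12|17)    [607 ≡ 12 mod 17]
  = -(3|17)    [17 ≡ 1 mod 8 ⇒ (2|17)^2 = +1]
  = -(17|3)    [QR: 17 ≡ 1 mod 4, sign kept]
  = -(2|3)    [17 ≡ 2 mod 3]
  = (1|3)    [3 ≡ 3 mod 8 ⇒ (2|3) = -1]
  = 1    [(1|3) = 1]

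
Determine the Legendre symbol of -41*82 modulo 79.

-1

By multiplicativity, (-41·82 / 79) = (-41 / 79)·(82 / 79).
First factor (-41 / 79):
(-41 / 79)
  = -(41 / 79)    [79 ≡ 3 mod 4 ⇒ (-1 / 79) = -1]
  = -(79 / 41)    [QR: 41 ≡ 1 mod 4, sign kept]
  = -(38 / 41)    [79 ≡ 38 mod 41]
  = -(19 / 41)    [41 ≡ 1 mod 8 ⇒ (2 / 41) = +1]
  = -(41 / 19)    [QR: 41 ≡ 1 mod 4, sign kept]
  = -(3 / 19)    [41 ≡ 3 mod 19]
  = (19 / 3)    [QR: both ≡ 3 mod 4, sign flips]
  = (1 / 3)    [19 ≡ 1 mod 3]
  = 1    [(1 / 3) = 1]
Second factor (82 / 79):
(82 / 79)
  = (3 / 79)    [82 ≡ 3 mod 79]
  = -(79 / 3)    [QR: both ≡ 3 mod 4, sign flips]
  = -(1 / 3)    [79 ≡ 1 mod 3]
  = -1    [(1 / 3) = 1]
Product: (1)·(-1) = -1.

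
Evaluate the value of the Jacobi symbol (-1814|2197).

(-1814|2197)
  = (1814|2197)    [2197 ≡ 1 mod 4 ⇒ (-1|2197) = +1]
  = -(907|2197)    [2197 ≡ 5 mod 8 ⇒ (2|2197) = -1]
  = -(2197|907)    [QR: 2197 ≡ 1 mod 4, sign kept]
  = -(383|907)    [2197 ≡ 383 mod 907]
  = (907|383)    [QR: both ≡ 3 mod 4, sign flips]
  = (141|383)    [907 ≡ 141 mod 383]
  = (383|141)    [QR: 141 ≡ 1 mod 4, sign kept]
  = (101|141)    [383 ≡ 101 mod 141]
  = (141|101)    [QR: 101 ≡ 1 mod 4, sign kept]
  = (40|101)    [141 ≡ 40 mod 101]
  = -(5|101)    [101 ≡ 5 mod 8 ⇒ (2|101)^3 = -1]
  = -(101|5)    [QR: 5 ≡ 1 mod 4, sign kept]
  = -(1|5)    [101 ≡ 1 mod 5]
  = -1    [(1|5) = 1]

-1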